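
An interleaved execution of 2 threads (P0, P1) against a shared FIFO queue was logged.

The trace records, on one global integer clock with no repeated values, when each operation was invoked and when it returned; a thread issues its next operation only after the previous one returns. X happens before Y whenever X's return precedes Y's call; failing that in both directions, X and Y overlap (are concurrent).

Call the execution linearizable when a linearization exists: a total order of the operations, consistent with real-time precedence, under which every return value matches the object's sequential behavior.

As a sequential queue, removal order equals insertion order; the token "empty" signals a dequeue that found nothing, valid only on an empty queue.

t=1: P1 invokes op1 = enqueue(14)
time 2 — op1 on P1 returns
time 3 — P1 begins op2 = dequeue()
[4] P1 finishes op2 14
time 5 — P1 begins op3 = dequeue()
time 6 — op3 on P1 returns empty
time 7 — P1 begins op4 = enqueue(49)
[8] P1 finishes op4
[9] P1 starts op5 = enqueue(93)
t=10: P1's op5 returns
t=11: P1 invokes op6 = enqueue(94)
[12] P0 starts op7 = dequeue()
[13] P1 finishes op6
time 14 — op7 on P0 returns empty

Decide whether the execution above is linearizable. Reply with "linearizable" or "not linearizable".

events 1..13 are fine; event 14 — the response of op7 at time 14 — makes the prefix non-linearizable
real-time-consistent orders of the 7 completed operations: 2 — all fail the FIFO queue replay
one such order, op1, op2, op3, op4, op5, op6, op7, breaks at step 7 where op7 dequeue() → empty is illegal
one such order, op1, op2, op3, op4, op5, op7, op6, breaks at step 6 where op7 dequeue() → empty is illegal

not linearizable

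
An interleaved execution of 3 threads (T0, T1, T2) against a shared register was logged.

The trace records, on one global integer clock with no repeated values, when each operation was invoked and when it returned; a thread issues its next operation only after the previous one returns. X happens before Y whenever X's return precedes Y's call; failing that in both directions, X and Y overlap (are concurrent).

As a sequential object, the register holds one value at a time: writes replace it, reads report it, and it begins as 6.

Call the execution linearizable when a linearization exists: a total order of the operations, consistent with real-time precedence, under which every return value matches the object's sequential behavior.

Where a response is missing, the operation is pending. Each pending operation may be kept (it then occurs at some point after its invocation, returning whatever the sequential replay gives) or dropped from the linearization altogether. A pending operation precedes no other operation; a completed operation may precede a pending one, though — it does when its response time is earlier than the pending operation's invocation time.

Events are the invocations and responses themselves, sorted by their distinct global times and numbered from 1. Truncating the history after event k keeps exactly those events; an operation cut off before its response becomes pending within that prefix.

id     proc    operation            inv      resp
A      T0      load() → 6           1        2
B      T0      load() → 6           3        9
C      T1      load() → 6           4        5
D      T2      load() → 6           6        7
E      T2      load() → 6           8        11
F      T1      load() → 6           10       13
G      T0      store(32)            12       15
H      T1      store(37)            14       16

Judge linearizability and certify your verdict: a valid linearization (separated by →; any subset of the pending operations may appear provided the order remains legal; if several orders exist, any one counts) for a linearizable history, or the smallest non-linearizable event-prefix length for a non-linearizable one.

1. A load() → 6, leaving value 6
2. B load() → 6, leaving value 6
3. C load() → 6, leaving value 6
4. D load() → 6, leaving value 6
5. E load() → 6, leaving value 6
6. F load() → 6, leaving value 6
7. G store(32), leaving value 32
8. H store(37), leaving value 37

linearizable — witness: A → B → C → D → E → F → G → H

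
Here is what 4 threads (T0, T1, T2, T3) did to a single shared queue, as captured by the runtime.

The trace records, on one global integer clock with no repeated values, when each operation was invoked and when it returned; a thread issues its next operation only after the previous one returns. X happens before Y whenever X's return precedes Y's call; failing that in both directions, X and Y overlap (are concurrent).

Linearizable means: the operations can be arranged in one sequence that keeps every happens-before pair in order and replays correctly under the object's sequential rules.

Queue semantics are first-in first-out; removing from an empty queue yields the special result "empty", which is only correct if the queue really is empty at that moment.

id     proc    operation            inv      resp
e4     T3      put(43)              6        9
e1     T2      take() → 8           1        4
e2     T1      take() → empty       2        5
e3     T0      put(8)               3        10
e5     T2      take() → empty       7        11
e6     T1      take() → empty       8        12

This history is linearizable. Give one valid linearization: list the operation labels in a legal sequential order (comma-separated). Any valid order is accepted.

1. e2 take() → empty, leaving queue <>
2. e3 put(8), leaving queue <8>
3. e1 take() → 8, leaving queue <>
4. e5 take() → empty, leaving queue <>
5. e6 take() → empty, leaving queue <>
6. e4 put(43), leaving queue <43>

e2, e3, e1, e5, e6, e4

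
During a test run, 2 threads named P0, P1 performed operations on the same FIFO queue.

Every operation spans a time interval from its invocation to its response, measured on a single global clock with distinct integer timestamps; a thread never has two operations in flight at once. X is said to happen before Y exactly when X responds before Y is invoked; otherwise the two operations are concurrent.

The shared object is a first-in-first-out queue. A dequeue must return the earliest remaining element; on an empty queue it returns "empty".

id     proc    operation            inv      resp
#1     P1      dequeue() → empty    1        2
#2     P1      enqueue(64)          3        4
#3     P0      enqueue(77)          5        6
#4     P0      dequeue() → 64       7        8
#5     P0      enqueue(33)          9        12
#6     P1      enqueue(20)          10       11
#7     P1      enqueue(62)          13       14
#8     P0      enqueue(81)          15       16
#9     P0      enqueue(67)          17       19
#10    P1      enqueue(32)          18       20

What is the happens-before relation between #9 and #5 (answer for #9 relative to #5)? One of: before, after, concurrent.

after

#9 spans [17,19], #5 spans [9,12]
resp(#5)=12 < inv(#9)=17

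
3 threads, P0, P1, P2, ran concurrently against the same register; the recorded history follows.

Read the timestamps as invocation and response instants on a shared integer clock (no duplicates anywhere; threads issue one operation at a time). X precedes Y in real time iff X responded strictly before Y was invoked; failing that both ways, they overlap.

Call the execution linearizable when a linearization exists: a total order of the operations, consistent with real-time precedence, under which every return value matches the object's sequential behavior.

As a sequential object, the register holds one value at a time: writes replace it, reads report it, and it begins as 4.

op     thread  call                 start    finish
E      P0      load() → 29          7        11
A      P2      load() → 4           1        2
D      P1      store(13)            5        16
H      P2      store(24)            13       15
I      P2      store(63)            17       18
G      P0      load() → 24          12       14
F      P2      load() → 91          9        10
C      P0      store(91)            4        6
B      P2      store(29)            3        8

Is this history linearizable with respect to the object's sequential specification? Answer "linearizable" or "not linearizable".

not linearizable

cut after 10 events: linearizable; cut after 11 events (E responds, time 11): not linearizable
real-time-consistent orders of the 5 completed operations: 5 — all fail the register replay
no escape via the 1 pending operation (D): every completion choice fails
e.g. A, B, C, E, F (pending dropped): illegal at step 4, since E load() → 29 cannot apply there
e.g. A, B, C, F, E (pending dropped): illegal at step 5, since E load() → 29 cannot apply there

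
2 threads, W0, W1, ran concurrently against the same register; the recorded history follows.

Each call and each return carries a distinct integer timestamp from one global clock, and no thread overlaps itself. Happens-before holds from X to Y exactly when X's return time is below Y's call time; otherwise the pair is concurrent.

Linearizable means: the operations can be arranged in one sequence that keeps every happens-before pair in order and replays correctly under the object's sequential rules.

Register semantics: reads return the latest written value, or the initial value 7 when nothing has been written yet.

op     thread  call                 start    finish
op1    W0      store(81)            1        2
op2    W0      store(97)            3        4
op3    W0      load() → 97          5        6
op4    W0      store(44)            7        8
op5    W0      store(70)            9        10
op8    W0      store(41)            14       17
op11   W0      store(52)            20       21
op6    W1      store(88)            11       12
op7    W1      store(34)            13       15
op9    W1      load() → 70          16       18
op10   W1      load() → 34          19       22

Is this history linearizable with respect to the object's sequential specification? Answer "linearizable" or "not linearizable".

already the first 18 events (up to op9's response at time 18) admit no linearization; the first 17 still do
real-time-consistent orders of the 9 completed operations: 3 — all fail the register replay
sample order op1, op2, op3, op4, op5, op6, op7, op8, op9 stalls at step 9 — op9 load() → 70 has no legal effect
sample order op1, op2, op3, op4, op5, op6, op7, op9, op8 stalls at step 8 — op9 load() → 70 has no legal effect

not linearizable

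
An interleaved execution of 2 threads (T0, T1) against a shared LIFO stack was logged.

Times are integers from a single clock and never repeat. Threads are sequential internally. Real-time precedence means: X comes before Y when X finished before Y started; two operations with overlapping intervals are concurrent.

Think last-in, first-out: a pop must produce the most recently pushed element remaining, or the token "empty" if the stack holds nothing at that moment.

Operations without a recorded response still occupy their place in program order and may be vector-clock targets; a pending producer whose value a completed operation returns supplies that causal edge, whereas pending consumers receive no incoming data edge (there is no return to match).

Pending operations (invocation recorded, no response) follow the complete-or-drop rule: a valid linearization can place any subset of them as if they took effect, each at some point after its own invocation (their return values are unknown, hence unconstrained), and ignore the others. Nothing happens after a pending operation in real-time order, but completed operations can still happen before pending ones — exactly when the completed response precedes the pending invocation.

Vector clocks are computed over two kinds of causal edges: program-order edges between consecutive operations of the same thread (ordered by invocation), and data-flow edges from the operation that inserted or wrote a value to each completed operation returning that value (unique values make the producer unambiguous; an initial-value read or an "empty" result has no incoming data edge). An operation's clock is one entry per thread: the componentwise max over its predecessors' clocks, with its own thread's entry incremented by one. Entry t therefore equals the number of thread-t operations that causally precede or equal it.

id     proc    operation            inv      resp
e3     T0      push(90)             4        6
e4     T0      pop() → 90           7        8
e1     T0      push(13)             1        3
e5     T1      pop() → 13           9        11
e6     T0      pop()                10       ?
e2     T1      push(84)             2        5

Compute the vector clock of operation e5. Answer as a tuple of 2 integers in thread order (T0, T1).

VC(e2, invoked at 2): no causal predecessors; +1 on T1 → (0, 1)
VC(e1, invoked at 1): no causal predecessors; +1 on T0 → (1, 0)
invoked at 4, e3 merges VC(e1)=(1, 0) and bumps T0's slot → (2, 0)
invoked at 9, e5 merges VC(e1)=(1, 0), VC(e2)=(0, 1) and bumps T1's slot → (1, 2)
invoked at 7, e4 merges VC(e3)=(2, 0) and bumps T0's slot → (3, 0)
invoked at 10, e6 merges VC(e4)=(3, 0) and bumps T0's slot → (4, 0)
target: VC(e5) = (1, 2)

(1, 2)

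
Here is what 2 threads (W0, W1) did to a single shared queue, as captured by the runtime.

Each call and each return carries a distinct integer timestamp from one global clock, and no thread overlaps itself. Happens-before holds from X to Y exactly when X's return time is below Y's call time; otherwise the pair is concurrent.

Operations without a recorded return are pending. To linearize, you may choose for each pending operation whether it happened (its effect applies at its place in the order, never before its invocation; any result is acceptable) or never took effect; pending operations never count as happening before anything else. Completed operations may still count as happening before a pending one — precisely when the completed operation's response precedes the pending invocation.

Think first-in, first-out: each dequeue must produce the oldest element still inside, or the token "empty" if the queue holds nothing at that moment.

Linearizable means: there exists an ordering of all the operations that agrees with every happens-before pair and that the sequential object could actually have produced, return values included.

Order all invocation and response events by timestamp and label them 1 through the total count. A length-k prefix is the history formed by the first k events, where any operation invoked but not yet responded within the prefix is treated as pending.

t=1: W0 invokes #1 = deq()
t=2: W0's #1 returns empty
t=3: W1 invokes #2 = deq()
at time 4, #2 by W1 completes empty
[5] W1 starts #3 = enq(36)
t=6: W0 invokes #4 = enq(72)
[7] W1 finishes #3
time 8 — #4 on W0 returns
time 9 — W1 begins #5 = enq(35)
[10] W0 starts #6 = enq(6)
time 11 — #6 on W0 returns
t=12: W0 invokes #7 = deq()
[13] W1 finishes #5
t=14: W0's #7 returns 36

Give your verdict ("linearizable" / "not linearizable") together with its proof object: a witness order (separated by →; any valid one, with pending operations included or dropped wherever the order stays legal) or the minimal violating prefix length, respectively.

linearizable — witness: #1 → #2 → #3 → #4 → #5 → #6 → #7

step 1: #1 deq() → empty — queue <>
step 2: #2 deq() → empty — queue <>
step 3: #3 enq(36) — queue <36>
step 4: #4 enq(72) — queue <36,72>
step 5: #5 enq(35) — queue <36,72,35>
step 6: #6 enq(6) — queue <36,72,35,6>
step 7: #7 deq() → 36 — queue <72,35,6>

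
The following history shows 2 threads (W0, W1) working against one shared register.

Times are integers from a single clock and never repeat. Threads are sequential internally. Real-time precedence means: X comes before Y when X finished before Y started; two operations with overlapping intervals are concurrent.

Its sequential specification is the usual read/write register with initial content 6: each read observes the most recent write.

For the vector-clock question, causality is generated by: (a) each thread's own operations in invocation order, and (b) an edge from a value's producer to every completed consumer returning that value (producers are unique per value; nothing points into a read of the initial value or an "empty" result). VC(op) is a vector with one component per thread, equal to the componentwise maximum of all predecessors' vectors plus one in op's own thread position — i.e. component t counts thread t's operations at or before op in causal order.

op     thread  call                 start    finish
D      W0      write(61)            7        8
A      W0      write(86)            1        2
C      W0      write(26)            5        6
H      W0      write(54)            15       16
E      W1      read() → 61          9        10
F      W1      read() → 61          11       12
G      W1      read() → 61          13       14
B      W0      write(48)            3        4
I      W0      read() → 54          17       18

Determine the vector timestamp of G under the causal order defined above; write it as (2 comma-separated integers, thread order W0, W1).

(4, 3)

A, invoked 1, has no incoming edges; only W0's bump applies → (1, 0)
B, invoked 3, takes VC(A)=(1, 0) under max, adds 1 for W0 → (2, 0)
C, invoked 5, takes VC(B)=(2, 0) under max, adds 1 for W0 → (3, 0)
D, invoked 7, takes VC(C)=(3, 0) under max, adds 1 for W0 → (4, 0)
E, invoked 9, takes VC(D)=(4, 0) under max, adds 1 for W1 → (4, 1)
H, invoked 15, takes VC(D)=(4, 0) under max, adds 1 for W0 → (5, 0)
F, invoked 11, takes VC(D)=(4, 0), VC(E)=(4, 1) under max, adds 1 for W1 → (4, 2)
I, invoked 17, takes VC(H)=(5, 0) under max, adds 1 for W0 → (6, 0)
G, invoked 13, takes VC(D)=(4, 0), VC(F)=(4, 2) under max, adds 1 for W1 → (4, 3)
target: VC(G) = (4, 3)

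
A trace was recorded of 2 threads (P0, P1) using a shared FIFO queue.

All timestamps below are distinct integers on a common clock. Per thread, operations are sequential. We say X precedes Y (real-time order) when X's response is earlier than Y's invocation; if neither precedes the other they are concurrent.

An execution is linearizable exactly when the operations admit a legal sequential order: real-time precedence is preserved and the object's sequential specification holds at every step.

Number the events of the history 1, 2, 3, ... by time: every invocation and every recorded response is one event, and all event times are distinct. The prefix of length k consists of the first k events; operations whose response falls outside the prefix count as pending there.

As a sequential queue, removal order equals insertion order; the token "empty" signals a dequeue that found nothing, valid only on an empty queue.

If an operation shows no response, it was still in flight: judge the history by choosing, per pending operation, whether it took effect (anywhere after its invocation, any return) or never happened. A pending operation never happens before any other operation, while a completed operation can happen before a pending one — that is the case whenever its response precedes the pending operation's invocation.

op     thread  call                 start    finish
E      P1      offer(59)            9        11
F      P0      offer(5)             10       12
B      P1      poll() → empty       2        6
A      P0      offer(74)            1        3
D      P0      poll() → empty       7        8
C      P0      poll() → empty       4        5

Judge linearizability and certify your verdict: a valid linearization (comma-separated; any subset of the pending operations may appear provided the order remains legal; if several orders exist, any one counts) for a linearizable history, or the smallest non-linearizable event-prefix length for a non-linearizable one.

not linearizable — minimal violating prefix: 6 events

through event 5 a valid linearization exists; event 6 (B responding at time 6) ends that
checked exhaustively: 3 real-time-consistent orders of 3 completed operations, zero legal FIFO queue replays
take A, B, C: step 2 already fails, because B poll() → empty cannot occur there
take A, C, B: step 2 already fails, because C poll() → empty cannot occur there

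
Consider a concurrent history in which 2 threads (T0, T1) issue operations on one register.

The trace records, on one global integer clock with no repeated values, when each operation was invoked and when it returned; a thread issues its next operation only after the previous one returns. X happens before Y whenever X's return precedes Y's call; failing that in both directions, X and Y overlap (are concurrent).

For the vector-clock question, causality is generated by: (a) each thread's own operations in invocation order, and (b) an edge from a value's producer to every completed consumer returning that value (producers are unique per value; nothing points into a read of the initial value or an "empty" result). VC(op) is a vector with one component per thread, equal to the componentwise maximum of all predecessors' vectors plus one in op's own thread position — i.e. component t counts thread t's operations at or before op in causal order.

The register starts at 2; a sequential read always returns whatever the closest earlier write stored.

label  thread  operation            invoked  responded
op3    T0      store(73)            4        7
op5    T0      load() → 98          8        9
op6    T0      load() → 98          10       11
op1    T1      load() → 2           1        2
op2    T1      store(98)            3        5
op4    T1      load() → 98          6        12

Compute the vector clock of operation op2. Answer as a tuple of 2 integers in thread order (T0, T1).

(0, 2)

op1 (invocation 1): nothing precedes it; T1's component alone gives (0, 1)
op3 (invocation 4): nothing precedes it; T0's component alone gives (1, 0)
merge at op2 (invoked 3): VC(op1)=(0, 1), own-thread bump on T1 → (0, 2)
merge at op4 (invoked 6): VC(op2)=(0, 2), own-thread bump on T1 → (0, 3)
merge at op5 (invoked 8): VC(op2)=(0, 2), VC(op3)=(1, 0), own-thread bump on T0 → (2, 2)
merge at op6 (invoked 10): VC(op2)=(0, 2), VC(op5)=(2, 2), own-thread bump on T0 → (3, 2)
target: VC(op2) = (0, 2)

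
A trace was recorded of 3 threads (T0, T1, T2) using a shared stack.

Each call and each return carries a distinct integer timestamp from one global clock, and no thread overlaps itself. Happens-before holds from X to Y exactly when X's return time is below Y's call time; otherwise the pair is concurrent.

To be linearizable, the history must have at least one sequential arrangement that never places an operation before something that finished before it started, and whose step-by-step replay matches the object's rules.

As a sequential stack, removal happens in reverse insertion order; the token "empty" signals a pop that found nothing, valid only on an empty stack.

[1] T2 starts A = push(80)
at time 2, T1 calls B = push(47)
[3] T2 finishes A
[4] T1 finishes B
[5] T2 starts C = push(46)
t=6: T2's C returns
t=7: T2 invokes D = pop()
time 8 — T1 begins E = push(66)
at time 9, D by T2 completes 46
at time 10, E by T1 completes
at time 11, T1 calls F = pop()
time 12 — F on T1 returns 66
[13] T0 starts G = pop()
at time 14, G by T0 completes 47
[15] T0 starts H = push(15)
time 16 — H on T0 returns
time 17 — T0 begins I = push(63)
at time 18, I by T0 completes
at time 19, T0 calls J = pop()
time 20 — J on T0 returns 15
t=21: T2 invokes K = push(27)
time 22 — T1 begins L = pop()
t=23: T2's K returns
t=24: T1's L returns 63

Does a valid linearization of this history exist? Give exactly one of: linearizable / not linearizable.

the violation lands at event 20, J's response at time 20: events 1..19 linearize, events 1..20 do not
all 4 real-time-respecting orders fail — 10 completed stack operations, no legal replay
one such order, A, B, C, D, E, F, G, H, I, J, breaks at step 10 where J pop() → 15 is illegal
one such order, A, B, C, E, D, F, G, H, I, J, breaks at step 5 where D pop() → 46 is illegal

not linearizable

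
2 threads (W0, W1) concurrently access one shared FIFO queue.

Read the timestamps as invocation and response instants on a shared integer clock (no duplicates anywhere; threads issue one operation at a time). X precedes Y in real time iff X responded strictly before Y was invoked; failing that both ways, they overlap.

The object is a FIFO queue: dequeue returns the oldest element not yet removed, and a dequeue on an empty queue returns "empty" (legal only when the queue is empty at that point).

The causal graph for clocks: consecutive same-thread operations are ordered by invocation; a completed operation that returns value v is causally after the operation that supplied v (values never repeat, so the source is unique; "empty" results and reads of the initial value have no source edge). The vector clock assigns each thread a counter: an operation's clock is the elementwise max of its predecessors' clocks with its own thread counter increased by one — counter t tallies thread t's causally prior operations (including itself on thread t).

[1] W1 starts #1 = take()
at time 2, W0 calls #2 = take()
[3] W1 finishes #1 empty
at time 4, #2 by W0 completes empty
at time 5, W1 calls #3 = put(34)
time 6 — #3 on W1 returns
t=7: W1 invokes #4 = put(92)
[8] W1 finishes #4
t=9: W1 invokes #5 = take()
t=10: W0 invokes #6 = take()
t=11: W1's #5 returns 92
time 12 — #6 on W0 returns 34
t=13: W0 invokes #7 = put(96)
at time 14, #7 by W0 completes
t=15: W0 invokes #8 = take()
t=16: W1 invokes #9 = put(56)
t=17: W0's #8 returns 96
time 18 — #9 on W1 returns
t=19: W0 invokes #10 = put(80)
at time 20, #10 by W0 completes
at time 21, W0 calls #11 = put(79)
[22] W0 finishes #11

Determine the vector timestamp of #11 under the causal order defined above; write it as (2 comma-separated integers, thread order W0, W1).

#1 (invocation 1): nothing precedes it; W1's component alone gives (0, 1)
#2 (invocation 2): nothing precedes it; W0's component alone gives (1, 0)
merge at #3 (invoked 5): VC(#1)=(0, 1), own-thread bump on W1 → (0, 2)
merge at #4 (invoked 7): VC(#3)=(0, 2), own-thread bump on W1 → (0, 3)
merge at #5 (invoked 9): VC(#4)=(0, 3), own-thread bump on W1 → (0, 4)
merge at #6 (invoked 10): VC(#2)=(1, 0), VC(#3)=(0, 2), own-thread bump on W0 → (2, 2)
merge at #9 (invoked 16): VC(#5)=(0, 4), own-thread bump on W1 → (0, 5)
merge at #7 (invoked 13): VC(#6)=(2, 2), own-thread bump on W0 → (3, 2)
merge at #8 (invoked 15): VC(#7)=(3, 2), own-thread bump on W0 → (4, 2)
merge at #10 (invoked 19): VC(#8)=(4, 2), own-thread bump on W0 → (5, 2)
merge at #11 (invoked 21): VC(#10)=(5, 2), own-thread bump on W0 → (6, 2)
target: VC(#11) = (6, 2)

(6, 2)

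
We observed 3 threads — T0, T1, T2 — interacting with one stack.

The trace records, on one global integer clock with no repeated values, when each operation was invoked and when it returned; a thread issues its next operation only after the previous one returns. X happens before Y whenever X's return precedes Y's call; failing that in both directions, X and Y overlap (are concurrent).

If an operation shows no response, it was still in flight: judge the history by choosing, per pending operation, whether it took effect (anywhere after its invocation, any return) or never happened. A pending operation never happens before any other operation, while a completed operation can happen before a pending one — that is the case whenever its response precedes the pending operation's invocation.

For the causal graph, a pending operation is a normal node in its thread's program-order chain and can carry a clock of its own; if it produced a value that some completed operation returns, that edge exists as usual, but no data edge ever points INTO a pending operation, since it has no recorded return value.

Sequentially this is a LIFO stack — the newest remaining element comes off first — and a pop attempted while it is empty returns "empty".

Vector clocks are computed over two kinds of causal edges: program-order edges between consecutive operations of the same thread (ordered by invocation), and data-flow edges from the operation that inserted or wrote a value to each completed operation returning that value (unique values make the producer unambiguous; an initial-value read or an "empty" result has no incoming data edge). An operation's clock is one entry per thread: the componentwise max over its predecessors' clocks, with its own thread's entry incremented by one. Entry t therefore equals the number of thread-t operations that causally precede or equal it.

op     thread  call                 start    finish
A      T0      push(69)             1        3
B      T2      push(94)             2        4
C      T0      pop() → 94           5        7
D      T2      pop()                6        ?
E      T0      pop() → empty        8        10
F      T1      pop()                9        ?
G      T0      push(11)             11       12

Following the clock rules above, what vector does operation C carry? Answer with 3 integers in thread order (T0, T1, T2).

(2, 0, 1)

no predecessors for B (invoked 2): T2 increments from zero → (0, 0, 1)
no predecessors for F (invoked 9): T1 increments from zero → (0, 1, 0)
no predecessors for A (invoked 1): T0 increments from zero → (1, 0, 0)
merge at D (invoked 6): VC(B)=(0, 0, 1), own-thread bump on T2 → (0, 0, 2)
merge at C (invoked 5): VC(A)=(1, 0, 0), VC(B)=(0, 0, 1), own-thread bump on T0 → (2, 0, 1)
merge at E (invoked 8): VC(C)=(2, 0, 1), own-thread bump on T0 → (3, 0, 1)
merge at G (invoked 11): VC(E)=(3, 0, 1), own-thread bump on T0 → (4, 0, 1)
target: VC(C) = (2, 0, 1)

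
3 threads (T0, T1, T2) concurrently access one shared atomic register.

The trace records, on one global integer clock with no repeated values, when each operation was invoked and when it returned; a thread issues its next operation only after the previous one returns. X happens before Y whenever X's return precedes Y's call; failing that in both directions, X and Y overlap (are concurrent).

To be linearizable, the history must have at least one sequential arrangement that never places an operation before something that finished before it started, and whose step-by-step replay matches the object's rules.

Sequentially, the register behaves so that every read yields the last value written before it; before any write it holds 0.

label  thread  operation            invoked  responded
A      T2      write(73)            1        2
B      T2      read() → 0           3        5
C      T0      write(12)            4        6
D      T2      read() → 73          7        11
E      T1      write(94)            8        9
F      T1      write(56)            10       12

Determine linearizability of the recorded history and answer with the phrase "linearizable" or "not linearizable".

not linearizable

already the first 5 events (up to B's response at time 5) admit no linearization; the first 4 still do
exhaustive check: the 2 completed atomic register ops admit one real-time order; illegal
every completion of the 1 pending operation (C) was checked; none linearizes
e.g. A, B (pending dropped): illegal at step 2, since B read() → 0 cannot apply there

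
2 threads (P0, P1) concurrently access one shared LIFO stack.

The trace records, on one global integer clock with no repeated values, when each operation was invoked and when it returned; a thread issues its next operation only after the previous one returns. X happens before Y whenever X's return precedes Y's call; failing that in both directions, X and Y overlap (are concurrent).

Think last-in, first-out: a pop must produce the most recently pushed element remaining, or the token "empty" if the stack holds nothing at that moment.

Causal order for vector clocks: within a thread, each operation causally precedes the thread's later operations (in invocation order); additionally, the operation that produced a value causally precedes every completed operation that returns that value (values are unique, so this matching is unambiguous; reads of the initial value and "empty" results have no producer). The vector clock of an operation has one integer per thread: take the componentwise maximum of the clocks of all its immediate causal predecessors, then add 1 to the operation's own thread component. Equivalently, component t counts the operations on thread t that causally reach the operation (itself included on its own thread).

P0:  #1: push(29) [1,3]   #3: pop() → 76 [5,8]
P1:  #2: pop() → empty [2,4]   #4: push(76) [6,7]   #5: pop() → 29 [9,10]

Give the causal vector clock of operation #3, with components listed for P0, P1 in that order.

(2, 2)

#2, invoked 2, has no incoming edges; only P1's bump applies → (0, 1)
#1, invoked 1, has no incoming edges; only P0's bump applies → (1, 0)
#4 (invocation 6): componentwise max over VC(#2)=(0, 1), +1 at P1, giving (0, 2)
#5 (invocation 9): componentwise max over VC(#1)=(1, 0), VC(#4)=(0, 2), +1 at P1, giving (1, 3)
#3 (invocation 5): componentwise max over VC(#1)=(1, 0), VC(#4)=(0, 2), +1 at P0, giving (2, 2)
target: VC(#3) = (2, 2)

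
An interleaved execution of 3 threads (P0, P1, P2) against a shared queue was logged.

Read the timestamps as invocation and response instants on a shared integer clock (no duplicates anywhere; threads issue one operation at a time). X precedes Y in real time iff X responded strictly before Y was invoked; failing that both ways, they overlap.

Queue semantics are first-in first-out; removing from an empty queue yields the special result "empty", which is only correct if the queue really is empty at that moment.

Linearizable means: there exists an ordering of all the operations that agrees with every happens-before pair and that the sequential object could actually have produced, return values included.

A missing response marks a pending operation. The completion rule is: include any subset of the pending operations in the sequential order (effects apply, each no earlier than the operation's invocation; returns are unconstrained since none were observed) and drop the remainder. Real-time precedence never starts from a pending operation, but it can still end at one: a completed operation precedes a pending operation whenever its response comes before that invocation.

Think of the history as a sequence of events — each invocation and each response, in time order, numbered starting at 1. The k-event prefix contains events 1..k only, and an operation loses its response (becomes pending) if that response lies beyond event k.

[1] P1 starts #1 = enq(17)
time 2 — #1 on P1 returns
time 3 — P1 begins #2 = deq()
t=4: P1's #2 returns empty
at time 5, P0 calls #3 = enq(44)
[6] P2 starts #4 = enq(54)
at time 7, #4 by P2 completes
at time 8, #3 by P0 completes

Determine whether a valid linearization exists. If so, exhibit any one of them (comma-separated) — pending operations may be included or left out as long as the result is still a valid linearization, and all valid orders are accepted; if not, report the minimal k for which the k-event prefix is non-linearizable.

not linearizable — minimal violating prefix: 4 events

cut after 3 events: linearizable; cut after 4 events (#2 responds, time 4): not linearizable
a single order respects real time; the 2 completed queue operations fail replay along it
e.g. #1, #2: illegal at step 2, since #2 deq() → empty cannot apply there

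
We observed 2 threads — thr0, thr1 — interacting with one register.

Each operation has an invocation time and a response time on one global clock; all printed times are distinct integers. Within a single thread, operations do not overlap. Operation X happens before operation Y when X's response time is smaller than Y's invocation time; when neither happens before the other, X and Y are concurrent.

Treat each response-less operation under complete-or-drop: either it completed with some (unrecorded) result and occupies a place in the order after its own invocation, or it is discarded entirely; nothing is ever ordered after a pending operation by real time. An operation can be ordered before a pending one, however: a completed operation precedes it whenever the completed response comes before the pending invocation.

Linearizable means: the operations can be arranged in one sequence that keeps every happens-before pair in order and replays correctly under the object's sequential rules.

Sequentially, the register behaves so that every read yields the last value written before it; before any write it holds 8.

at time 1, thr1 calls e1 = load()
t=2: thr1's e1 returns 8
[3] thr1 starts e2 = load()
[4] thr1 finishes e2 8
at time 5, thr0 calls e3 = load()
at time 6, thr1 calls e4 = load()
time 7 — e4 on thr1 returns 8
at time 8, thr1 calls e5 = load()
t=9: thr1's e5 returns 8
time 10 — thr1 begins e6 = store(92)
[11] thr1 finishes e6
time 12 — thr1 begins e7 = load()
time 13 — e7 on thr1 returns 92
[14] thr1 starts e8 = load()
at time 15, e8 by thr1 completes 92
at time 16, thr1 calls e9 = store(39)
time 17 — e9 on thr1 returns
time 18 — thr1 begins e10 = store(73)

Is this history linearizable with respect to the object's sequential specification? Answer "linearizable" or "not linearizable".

a witness: e1, e2, e3, e4, e5, e6, e7, e8, e9
1. e1 load() → 8, leaving value 8
2. e2 load() → 8, leaving value 8
3. e3 load() (pending, included), leaving value 8
4. e4 load() → 8, leaving value 8
5. e5 load() → 8, leaving value 8
6. e6 store(92), leaving value 92
7. e7 load() → 92, leaving value 92
8. e8 load() → 92, leaving value 92
9. e9 store(39), leaving value 39

linearizable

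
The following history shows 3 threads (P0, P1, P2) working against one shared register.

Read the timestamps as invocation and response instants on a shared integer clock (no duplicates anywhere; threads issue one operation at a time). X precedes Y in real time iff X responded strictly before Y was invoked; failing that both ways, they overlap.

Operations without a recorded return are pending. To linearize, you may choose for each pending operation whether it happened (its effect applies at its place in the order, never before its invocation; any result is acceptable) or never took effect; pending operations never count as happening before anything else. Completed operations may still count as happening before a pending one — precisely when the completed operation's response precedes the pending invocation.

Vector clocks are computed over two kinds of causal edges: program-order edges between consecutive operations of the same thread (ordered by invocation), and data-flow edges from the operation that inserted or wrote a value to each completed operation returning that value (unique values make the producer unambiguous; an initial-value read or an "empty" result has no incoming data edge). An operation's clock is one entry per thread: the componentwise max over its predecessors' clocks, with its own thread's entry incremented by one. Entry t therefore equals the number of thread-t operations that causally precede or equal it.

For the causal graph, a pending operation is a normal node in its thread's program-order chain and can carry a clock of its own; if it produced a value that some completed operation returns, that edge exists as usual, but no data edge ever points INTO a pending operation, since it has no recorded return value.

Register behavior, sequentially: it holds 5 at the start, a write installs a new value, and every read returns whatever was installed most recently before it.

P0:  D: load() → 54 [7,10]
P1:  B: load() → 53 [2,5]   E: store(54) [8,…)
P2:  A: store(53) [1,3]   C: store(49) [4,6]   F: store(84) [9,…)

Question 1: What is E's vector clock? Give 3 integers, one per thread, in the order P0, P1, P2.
(0, 2, 1)

VC(A, invoked at 1): no causal predecessors; +1 on P2 → (0, 0, 1)
C, invoked 4, takes VC(A)=(0, 0, 1) under max, adds 1 for P2 → (0, 0, 2)
B, invoked 2, takes VC(A)=(0, 0, 1) under max, adds 1 for P1 → (0, 1, 1)
F, invoked 9, takes VC(C)=(0, 0, 2) under max, adds 1 for P2 → (0, 0, 3)
E, invoked 8, takes VC(B)=(0, 1, 1) under max, adds 1 for P1 → (0, 2, 1)
D, invoked 7, takes VC(E)=(0, 2, 1) under max, adds 1 for P0 → (1, 2, 1)
target: VC(E) = (0, 2, 1)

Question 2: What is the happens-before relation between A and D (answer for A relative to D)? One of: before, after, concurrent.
before

A spans [1,3], D spans [7,10]
resp(A)=3 < inv(D)=7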